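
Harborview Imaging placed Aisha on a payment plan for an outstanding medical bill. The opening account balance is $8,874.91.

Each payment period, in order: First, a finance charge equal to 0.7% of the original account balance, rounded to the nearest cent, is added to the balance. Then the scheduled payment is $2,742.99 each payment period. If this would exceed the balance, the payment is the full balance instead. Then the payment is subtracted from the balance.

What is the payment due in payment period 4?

Payment period 1: opening $8,874.91; interest $62.12 → $8,937.03; payment $2,742.99; balance $6,194.04
Payment period 2: opening $6,194.04; interest $62.12 → $6,256.16; payment $2,742.99; balance $3,513.17
Payment period 3: opening $3,513.17; interest $62.12 → $3,575.29; payment $2,742.99; balance $832.30
Payment period 4: opening $832.30; interest $62.12 → $894.42; payment $894.42; balance $0.00

$894.42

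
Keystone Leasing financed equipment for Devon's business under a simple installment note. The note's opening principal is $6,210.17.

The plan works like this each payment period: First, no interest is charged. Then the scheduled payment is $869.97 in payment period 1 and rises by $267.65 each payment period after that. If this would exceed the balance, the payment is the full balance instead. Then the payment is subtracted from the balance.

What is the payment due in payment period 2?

$1,137.62

# | Opening | Payment | End bal
1 | $6,210.17 | $869.97 | $5,340.20
2 | $5,340.20 | $1,137.62 | $4,202.58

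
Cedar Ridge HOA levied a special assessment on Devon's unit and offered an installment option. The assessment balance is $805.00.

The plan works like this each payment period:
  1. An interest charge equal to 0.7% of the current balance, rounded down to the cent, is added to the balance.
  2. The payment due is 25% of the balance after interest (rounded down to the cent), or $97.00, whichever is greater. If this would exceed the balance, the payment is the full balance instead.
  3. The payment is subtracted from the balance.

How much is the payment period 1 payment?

# | Opening | Interest | Payment | End bal
1 | $805.00 | $5.63 | $202.65 | $607.98

$202.65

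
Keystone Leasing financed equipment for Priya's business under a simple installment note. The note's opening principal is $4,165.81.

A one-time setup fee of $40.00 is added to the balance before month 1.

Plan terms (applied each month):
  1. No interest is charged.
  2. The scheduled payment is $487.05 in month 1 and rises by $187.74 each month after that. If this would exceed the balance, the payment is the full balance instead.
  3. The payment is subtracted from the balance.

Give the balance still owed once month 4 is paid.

$1,131.17

Month 1: $4,205.81 − $487.05 → $3,718.76
Month 2: $3,718.76 − $674.79 → $3,043.97
Month 3: $3,043.97 − $862.53 → $2,181.44
Month 4: $2,181.44 − $1,050.27 → $1,131.17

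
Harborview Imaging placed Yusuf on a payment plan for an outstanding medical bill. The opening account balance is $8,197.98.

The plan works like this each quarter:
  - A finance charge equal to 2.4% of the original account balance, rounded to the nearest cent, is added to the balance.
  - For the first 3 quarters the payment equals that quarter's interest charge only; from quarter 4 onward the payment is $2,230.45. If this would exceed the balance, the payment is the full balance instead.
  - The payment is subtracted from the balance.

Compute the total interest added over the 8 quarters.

Quarter 1: opening $8,197.98; interest $196.75 → $8,394.73; payment $196.75; balance $8,197.98
Quarter 2: opening $8,197.98; interest $196.75 → $8,394.73; payment $196.75; balance $8,197.98
Quarter 3: opening $8,197.98; interest $196.75 → $8,394.73; payment $196.75; balance $8,197.98
Quarter 4: opening $8,197.98; interest $196.75 → $8,394.73; payment $2,230.45; balance $6,164.28
Quarter 5: opening $6,164.28; interest $196.75 → $6,361.03; payment $2,230.45; balance $4,130.58
Quarter 6: opening $4,130.58; interest $196.75 → $4,327.33; payment $2,230.45; balance $2,096.88
Quarter 7: opening $2,096.88; interest $196.75 → $2,293.63; payment $2,230.45; balance $63.18
Quarter 8: opening $63.18; interest $196.75 → $259.93; payment $259.93; balance $0.00
Total interest: $196.75 + $196.75 + $196.75 + $196.75 + $196.75 + $196.75 + $196.75 + $196.75 = $1,574.00

$1,574.00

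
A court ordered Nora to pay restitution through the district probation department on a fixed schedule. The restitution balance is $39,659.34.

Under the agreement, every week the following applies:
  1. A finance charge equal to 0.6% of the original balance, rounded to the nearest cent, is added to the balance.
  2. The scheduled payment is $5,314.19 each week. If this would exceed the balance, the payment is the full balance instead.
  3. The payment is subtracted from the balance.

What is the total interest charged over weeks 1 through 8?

$1,903.68

# | Opening | Interest | Payment | End bal
1 | $39,659.34 | $237.96 | $5,314.19 | $34,583.11
2 | $34,583.11 | $237.96 | $5,314.19 | $29,506.88
3 | $29,506.88 | $237.96 | $5,314.19 | $24,430.65
4 | $24,430.65 | $237.96 | $5,314.19 | $19,354.42
5 | $19,354.42 | $237.96 | $5,314.19 | $14,278.19
6 | $14,278.19 | $237.96 | $5,314.19 | $9,201.96
7 | $9,201.96 | $237.96 | $5,314.19 | $4,125.73
8 | $4,125.73 | $237.96 | $4,363.69 | $0.00
Total interest: $237.96 + $237.96 + $237.96 + $237.96 + $237.96 + $237.96 + $237.96 + $237.96 = $1,903.68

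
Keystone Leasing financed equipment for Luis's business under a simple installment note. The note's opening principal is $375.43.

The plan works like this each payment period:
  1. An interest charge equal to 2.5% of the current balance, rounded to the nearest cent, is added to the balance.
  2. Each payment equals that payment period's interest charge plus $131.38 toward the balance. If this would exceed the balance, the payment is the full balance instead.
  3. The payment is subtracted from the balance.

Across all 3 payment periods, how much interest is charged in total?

$18.31

Payment period 1: opening $375.43; interest $9.39 → $384.82; payment $140.77; balance $244.05
Payment period 2: opening $244.05; interest $6.10 → $250.15; payment $137.48; balance $112.67
Payment period 3: opening $112.67; interest $2.82 → $115.49; payment $115.49; balance $0.00
Total interest: $9.39 + $6.10 + $2.82 = $18.31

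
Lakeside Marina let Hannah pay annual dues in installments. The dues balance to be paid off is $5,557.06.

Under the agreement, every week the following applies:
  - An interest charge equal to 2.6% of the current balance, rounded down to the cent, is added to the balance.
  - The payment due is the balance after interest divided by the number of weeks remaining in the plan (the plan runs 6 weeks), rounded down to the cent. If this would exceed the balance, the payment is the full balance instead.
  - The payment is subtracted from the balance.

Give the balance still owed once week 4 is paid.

$2,052.64

# | Opening | Interest | Payment | End bal
1 | $5,557.06 | $144.48 | $950.25 | $4,751.29
2 | $4,751.29 | $123.53 | $974.96 | $3,899.86
3 | $3,899.86 | $101.39 | $1,000.31 | $3,000.94
4 | $3,000.94 | $78.02 | $1,026.32 | $2,052.64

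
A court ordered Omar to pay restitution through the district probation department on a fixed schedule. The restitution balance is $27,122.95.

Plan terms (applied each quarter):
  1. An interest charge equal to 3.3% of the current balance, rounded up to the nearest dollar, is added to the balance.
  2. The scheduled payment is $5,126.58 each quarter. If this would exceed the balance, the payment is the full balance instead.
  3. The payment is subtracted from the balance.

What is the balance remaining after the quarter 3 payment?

Quarter 1: opening $27,122.95; interest $896.00 → $28,018.95; payment $5,126.58; balance $22,892.37
Quarter 2: opening $22,892.37; interest $756.00 → $23,648.37; payment $5,126.58; balance $18,521.79
Quarter 3: opening $18,521.79; interest $612.00 → $19,133.79; payment $5,126.58; balance $14,007.21

$14,007.21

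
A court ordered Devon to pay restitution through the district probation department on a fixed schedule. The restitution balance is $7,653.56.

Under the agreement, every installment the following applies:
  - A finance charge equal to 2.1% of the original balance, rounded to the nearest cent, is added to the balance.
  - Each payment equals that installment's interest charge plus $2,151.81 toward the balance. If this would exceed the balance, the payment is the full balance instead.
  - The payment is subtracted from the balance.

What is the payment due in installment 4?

$1,358.85

# | Opening | Interest | Payment | End bal
1 | $7,653.56 | $160.72 | $2,312.53 | $5,501.75
2 | $5,501.75 | $160.72 | $2,312.53 | $3,349.94
3 | $3,349.94 | $160.72 | $2,312.53 | $1,198.13
4 | $1,198.13 | $160.72 | $1,358.85 | $0.00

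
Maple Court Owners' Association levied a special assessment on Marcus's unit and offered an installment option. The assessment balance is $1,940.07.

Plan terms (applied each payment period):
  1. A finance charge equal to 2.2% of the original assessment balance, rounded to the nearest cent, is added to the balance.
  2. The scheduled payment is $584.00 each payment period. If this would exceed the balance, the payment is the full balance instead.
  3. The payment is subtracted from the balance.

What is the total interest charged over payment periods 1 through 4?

$170.72

Payment period 1: $1,940.07 +$42.68 interest = $1,982.75; pay $584.00 → $1,398.75
Payment period 2: $1,398.75 +$42.68 interest = $1,441.43; pay $584.00 → $857.43
Payment period 3: $857.43 +$42.68 interest = $900.11; pay $584.00 → $316.11
Payment period 4: $316.11 +$42.68 interest = $358.79; pay $358.79 → $0.00
Total interest: $42.68 + $42.68 + $42.68 + $42.68 = $170.72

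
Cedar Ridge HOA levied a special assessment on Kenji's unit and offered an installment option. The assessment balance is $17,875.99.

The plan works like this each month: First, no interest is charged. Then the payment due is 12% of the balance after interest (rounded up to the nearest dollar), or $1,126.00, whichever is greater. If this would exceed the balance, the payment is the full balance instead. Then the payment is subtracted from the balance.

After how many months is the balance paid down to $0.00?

14

Month 1: $17,875.99 − $2,146.00 → $15,729.99
Month 2: $15,729.99 − $1,888.00 → $13,841.99
Month 3: $13,841.99 − $1,662.00 → $12,179.99
Month 4: $12,179.99 − $1,462.00 → $10,717.99
Month 5: $10,717.99 − $1,287.00 → $9,430.99
Month 6: $9,430.99 − $1,132.00 → $8,298.99
Month 7: $8,298.99 − $1,126.00 → $7,172.99
Month 8: $7,172.99 − $1,126.00 → $6,046.99
Month 9: $6,046.99 − $1,126.00 → $4,920.99
Month 10: $4,920.99 − $1,126.00 → $3,794.99
Month 11: $3,794.99 − $1,126.00 → $2,668.99
Month 12: $2,668.99 − $1,126.00 → $1,542.99
Month 13: $1,542.99 − $1,126.00 → $416.99
Month 14: $416.99 − $416.99 → $0.00
Balance reaches $0.00 in month 14.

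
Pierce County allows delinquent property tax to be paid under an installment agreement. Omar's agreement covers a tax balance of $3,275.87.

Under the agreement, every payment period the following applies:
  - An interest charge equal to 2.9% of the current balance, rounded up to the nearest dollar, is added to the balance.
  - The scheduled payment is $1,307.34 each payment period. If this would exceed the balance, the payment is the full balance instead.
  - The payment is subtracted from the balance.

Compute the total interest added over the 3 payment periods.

# | Opening | Interest | Payment | End bal
1 | $3,275.87 | $96.00 | $1,307.34 | $2,064.53
2 | $2,064.53 | $60.00 | $1,307.34 | $817.19
3 | $817.19 | $24.00 | $841.19 | $0.00
Total interest: $96.00 + $60.00 + $24.00 = $180.00

$180.00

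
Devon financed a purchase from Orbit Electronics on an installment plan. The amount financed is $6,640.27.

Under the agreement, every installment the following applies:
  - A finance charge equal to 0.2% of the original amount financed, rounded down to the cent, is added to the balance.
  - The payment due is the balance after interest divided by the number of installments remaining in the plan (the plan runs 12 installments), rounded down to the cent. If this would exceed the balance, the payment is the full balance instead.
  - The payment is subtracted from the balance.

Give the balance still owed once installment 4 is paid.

Installment 1: opening $6,640.27; interest $13.28 → $6,653.55; payment $554.46; balance $6,099.09
Installment 2: opening $6,099.09; interest $13.28 → $6,112.37; payment $555.67; balance $5,556.70
Installment 3: opening $5,556.70; interest $13.28 → $5,569.98; payment $556.99; balance $5,012.99
Installment 4: opening $5,012.99; interest $13.28 → $5,026.27; payment $558.47; balance $4,467.80

$4,467.80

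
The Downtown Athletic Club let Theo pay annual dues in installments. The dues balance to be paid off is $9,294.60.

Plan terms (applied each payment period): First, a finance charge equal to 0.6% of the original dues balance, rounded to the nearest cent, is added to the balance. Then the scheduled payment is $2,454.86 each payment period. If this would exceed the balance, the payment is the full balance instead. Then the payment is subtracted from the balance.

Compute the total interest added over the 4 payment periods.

$223.08

Payment period 1: opening $9,294.60; interest $55.77 → $9,350.37; payment $2,454.86; balance $6,895.51
Payment period 2: opening $6,895.51; interest $55.77 → $6,951.28; payment $2,454.86; balance $4,496.42
Payment period 3: opening $4,496.42; interest $55.77 → $4,552.19; payment $2,454.86; balance $2,097.33
Payment period 4: opening $2,097.33; interest $55.77 → $2,153.10; payment $2,153.10; balance $0.00
Total interest: $55.77 + $55.77 + $55.77 + $55.77 = $223.08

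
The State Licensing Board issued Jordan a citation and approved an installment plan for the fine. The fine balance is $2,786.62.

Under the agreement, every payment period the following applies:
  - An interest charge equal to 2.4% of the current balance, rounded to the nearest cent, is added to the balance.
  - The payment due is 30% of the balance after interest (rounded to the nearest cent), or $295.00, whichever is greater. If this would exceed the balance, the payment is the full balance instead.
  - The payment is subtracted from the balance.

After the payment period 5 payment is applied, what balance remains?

$458.30

Payment period 1: opening $2,786.62; interest $66.88 → $2,853.50; payment $856.05; balance $1,997.45
Payment period 2: opening $1,997.45; interest $47.94 → $2,045.39; payment $613.62; balance $1,431.77
Payment period 3: opening $1,431.77; interest $34.36 → $1,466.13; payment $439.84; balance $1,026.29
Payment period 4: opening $1,026.29; interest $24.63 → $1,050.92; payment $315.28; balance $735.64
Payment period 5: opening $735.64; interest $17.66 → $753.30; payment $295.00; balance $458.30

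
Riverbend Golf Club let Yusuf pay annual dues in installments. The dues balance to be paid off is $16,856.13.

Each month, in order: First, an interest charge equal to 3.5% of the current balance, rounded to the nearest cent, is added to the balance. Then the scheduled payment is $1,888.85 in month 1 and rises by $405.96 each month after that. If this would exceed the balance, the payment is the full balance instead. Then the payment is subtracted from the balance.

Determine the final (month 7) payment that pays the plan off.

Month 1: opening $16,856.13; interest $589.96 → $17,446.09; payment $1,888.85; balance $15,557.24
Month 2: opening $15,557.24; interest $544.50 → $16,101.74; payment $2,294.81; balance $13,806.93
Month 3: opening $13,806.93; interest $483.24 → $14,290.17; payment $2,700.77; balance $11,589.40
Month 4: opening $11,589.40; interest $405.63 → $11,995.03; payment $3,106.73; balance $8,888.30
Month 5: opening $8,888.30; interest $311.09 → $9,199.39; payment $3,512.69; balance $5,686.70
Month 6: opening $5,686.70; interest $199.03 → $5,885.73; payment $3,918.65; balance $1,967.08
Month 7: opening $1,967.08; interest $68.85 → $2,035.93; payment $2,035.93; balance $0.00

$2,035.93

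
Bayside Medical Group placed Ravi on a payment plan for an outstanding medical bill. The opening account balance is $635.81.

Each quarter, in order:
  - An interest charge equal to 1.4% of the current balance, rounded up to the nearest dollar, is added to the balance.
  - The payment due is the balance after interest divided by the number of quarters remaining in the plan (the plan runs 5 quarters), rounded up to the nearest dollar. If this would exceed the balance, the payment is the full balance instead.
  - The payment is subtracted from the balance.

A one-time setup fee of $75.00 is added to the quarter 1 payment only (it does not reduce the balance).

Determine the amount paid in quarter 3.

Quarter 1: opening $635.81; interest $9.00 → $644.81; payment $129.00 (+ $75.00 fee); balance $515.81
Quarter 2: opening $515.81; interest $8.00 → $523.81; payment $131.00; balance $392.81
Quarter 3: opening $392.81; interest $6.00 → $398.81; payment $133.00; balance $265.81

$133.00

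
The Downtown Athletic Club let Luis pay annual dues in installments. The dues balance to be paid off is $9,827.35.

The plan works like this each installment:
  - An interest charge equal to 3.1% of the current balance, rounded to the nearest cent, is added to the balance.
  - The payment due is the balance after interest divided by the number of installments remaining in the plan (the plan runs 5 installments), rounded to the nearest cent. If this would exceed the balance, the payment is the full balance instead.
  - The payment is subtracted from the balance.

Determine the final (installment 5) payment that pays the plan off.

Installment 1: $9,827.35 +$304.65 interest = $10,132.00; pay $2,026.40 → $8,105.60
Installment 2: $8,105.60 +$251.27 interest = $8,356.87; pay $2,089.22 → $6,267.65
Installment 3: $6,267.65 +$194.30 interest = $6,461.95; pay $2,153.98 → $4,307.97
Installment 4: $4,307.97 +$133.55 interest = $4,441.52; pay $2,220.76 → $2,220.76
Installment 5: $2,220.76 +$68.84 interest = $2,289.60; pay $2,289.60 → $0.00

$2,289.60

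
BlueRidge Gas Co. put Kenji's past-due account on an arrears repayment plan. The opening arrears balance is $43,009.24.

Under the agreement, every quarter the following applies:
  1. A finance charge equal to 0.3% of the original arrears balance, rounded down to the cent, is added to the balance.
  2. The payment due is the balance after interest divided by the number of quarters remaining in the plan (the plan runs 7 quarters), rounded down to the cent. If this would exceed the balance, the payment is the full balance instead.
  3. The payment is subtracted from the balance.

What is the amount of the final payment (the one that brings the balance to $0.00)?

$6,478.72

Quarter 1: $43,009.24 +$129.02 interest = $43,138.26; pay $6,162.60 → $36,975.66
Quarter 2: $36,975.66 +$129.02 interest = $37,104.68; pay $6,184.11 → $30,920.57
Quarter 3: $30,920.57 +$129.02 interest = $31,049.59; pay $6,209.91 → $24,839.68
Quarter 4: $24,839.68 +$129.02 interest = $24,968.70; pay $6,242.17 → $18,726.53
Quarter 5: $18,726.53 +$129.02 interest = $18,855.55; pay $6,285.18 → $12,570.37
Quarter 6: $12,570.37 +$129.02 interest = $12,699.39; pay $6,349.69 → $6,349.70
Quarter 7: $6,349.70 +$129.02 interest = $6,478.72; pay $6,478.72 → $0.00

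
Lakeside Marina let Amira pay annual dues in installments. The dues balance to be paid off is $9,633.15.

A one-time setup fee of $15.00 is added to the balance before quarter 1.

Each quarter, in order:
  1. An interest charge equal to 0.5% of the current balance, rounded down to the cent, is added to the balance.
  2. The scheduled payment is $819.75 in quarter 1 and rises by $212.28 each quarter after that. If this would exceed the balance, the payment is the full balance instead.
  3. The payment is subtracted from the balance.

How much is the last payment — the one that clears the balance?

$1,764.09

Quarter 1: opening $9,648.15; interest $48.24 → $9,696.39; payment $819.75; balance $8,876.64
Quarter 2: opening $8,876.64; interest $44.38 → $8,921.02; payment $1,032.03; balance $7,888.99
Quarter 3: opening $7,888.99; interest $39.44 → $7,928.43; payment $1,244.31; balance $6,684.12
Quarter 4: opening $6,684.12; interest $33.42 → $6,717.54; payment $1,456.59; balance $5,260.95
Quarter 5: opening $5,260.95; interest $26.30 → $5,287.25; payment $1,668.87; balance $3,618.38
Quarter 6: opening $3,618.38; interest $18.09 → $3,636.47; payment $1,881.15; balance $1,755.32
Quarter 7: opening $1,755.32; interest $8.77 → $1,764.09; payment $1,764.09; balance $0.00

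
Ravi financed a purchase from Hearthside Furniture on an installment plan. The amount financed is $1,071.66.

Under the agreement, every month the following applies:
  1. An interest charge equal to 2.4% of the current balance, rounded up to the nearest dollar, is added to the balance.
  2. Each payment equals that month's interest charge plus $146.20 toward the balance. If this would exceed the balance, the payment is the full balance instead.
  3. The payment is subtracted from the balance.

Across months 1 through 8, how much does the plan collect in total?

$1,183.66

# | Opening | Interest | Payment | End bal
1 | $1,071.66 | $26.00 | $172.20 | $925.46
2 | $925.46 | $23.00 | $169.20 | $779.26
3 | $779.26 | $19.00 | $165.20 | $633.06
4 | $633.06 | $16.00 | $162.20 | $486.86
5 | $486.86 | $12.00 | $158.20 | $340.66
6 | $340.66 | $9.00 | $155.20 | $194.46
7 | $194.46 | $5.00 | $151.20 | $48.26
8 | $48.26 | $2.00 | $50.26 | $0.00
Total paid: $1,183.66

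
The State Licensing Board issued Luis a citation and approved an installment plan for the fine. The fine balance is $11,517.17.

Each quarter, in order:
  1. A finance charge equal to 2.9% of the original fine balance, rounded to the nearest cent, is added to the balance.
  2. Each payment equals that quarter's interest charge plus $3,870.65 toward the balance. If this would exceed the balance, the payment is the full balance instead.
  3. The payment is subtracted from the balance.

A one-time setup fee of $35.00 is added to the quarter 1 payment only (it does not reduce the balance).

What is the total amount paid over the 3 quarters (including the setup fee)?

Quarter 1: $11,517.17 +$334.00 interest = $11,851.17; pay $4,204.65 (+ $35.00 fee) → $7,646.52
Quarter 2: $7,646.52 +$334.00 interest = $7,980.52; pay $4,204.65 → $3,775.87
Quarter 3: $3,775.87 +$334.00 interest = $4,109.87; pay $4,109.87 → $0.00
Total paid: $12,554.17

$12,554.17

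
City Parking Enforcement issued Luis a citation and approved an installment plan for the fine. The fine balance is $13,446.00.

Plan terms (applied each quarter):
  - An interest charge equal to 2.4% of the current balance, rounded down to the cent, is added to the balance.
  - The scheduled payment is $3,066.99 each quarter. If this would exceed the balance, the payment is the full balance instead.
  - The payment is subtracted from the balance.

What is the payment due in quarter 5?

Quarter 1: opening $13,446.00; interest $322.70 → $13,768.70; payment $3,066.99; balance $10,701.71
Quarter 2: opening $10,701.71; interest $256.84 → $10,958.55; payment $3,066.99; balance $7,891.56
Quarter 3: opening $7,891.56; interest $189.39 → $8,080.95; payment $3,066.99; balance $5,013.96
Quarter 4: opening $5,013.96; interest $120.33 → $5,134.29; payment $3,066.99; balance $2,067.30
Quarter 5: opening $2,067.30; interest $49.61 → $2,116.91; payment $2,116.91; balance $0.00

$2,116.91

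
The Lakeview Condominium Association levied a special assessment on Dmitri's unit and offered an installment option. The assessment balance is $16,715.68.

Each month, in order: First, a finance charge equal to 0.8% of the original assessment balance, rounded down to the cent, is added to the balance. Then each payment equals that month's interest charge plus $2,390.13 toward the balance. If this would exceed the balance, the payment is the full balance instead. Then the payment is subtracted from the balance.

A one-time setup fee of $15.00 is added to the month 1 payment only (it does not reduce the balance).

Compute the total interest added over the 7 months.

# | Opening | Interest | Payment | Fee | End bal
1 | $16,715.68 | $133.72 | $2,523.85 | $15.00 | $14,325.55
2 | $14,325.55 | $133.72 | $2,523.85 | — | $11,935.42
3 | $11,935.42 | $133.72 | $2,523.85 | — | $9,545.29
4 | $9,545.29 | $133.72 | $2,523.85 | — | $7,155.16
5 | $7,155.16 | $133.72 | $2,523.85 | — | $4,765.03
6 | $4,765.03 | $133.72 | $2,523.85 | — | $2,374.90
7 | $2,374.90 | $133.72 | $2,508.62 | — | $0.00
Total interest: $133.72 + $133.72 + $133.72 + $133.72 + $133.72 + $133.72 + $133.72 = $936.04

$936.04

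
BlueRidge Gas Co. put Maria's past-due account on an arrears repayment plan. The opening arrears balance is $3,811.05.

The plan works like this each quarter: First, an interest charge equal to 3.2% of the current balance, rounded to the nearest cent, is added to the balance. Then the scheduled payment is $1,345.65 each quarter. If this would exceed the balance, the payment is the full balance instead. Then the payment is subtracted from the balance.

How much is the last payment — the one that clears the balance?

Quarter 1: opening $3,811.05; interest $121.95 → $3,933.00; payment $1,345.65; balance $2,587.35
Quarter 2: opening $2,587.35; interest $82.80 → $2,670.15; payment $1,345.65; balance $1,324.50
Quarter 3: opening $1,324.50; interest $42.38 → $1,366.88; payment $1,345.65; balance $21.23
Quarter 4: opening $21.23; interest $0.68 → $21.91; payment $21.91; balance $0.00

$21.91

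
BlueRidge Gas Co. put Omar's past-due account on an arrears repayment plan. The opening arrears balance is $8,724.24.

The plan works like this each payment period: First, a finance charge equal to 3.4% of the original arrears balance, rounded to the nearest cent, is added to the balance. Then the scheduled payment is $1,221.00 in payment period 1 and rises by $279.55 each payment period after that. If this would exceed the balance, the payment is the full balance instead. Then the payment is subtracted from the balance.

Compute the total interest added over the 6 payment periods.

# | Opening | Interest | Payment | End bal
1 | $8,724.24 | $296.62 | $1,221.00 | $7,799.86
2 | $7,799.86 | $296.62 | $1,500.55 | $6,595.93
3 | $6,595.93 | $296.62 | $1,780.10 | $5,112.45
4 | $5,112.45 | $296.62 | $2,059.65 | $3,349.42
5 | $3,349.42 | $296.62 | $2,339.20 | $1,306.84
6 | $1,306.84 | $296.62 | $1,603.46 | $0.00
Total interest: $296.62 + $296.62 + $296.62 + $296.62 + $296.62 + $296.62 = $1,779.72

$1,779.72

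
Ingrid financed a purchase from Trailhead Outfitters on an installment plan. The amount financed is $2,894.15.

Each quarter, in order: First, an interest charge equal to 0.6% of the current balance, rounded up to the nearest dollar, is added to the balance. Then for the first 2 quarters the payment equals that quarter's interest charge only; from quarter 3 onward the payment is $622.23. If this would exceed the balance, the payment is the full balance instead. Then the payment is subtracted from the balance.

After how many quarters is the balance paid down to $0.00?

7

Quarter 1: opening $2,894.15; interest $18.00 → $2,912.15; payment $18.00; balance $2,894.15
Quarter 2: opening $2,894.15; interest $18.00 → $2,912.15; payment $18.00; balance $2,894.15
Quarter 3: opening $2,894.15; interest $18.00 → $2,912.15; payment $622.23; balance $2,289.92
Quarter 4: opening $2,289.92; interest $14.00 → $2,303.92; payment $622.23; balance $1,681.69
Quarter 5: opening $1,681.69; interest $11.00 → $1,692.69; payment $622.23; balance $1,070.46
Quarter 6: opening $1,070.46; interest $7.00 → $1,077.46; payment $622.23; balance $455.23
Quarter 7: opening $455.23; interest $3.00 → $458.23; payment $458.23; balance $0.00
Balance reaches $0.00 in quarter 7.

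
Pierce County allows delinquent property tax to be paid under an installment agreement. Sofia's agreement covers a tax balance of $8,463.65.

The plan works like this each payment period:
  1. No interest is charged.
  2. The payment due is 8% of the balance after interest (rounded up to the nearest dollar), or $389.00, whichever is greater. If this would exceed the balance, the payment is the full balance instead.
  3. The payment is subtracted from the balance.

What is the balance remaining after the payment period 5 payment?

$5,575.65

Payment period 1: $8,463.65 − $678.00 → $7,785.65
Payment period 2: $7,785.65 − $623.00 → $7,162.65
Payment period 3: $7,162.65 − $574.00 → $6,588.65
Payment period 4: $6,588.65 − $528.00 → $6,060.65
Payment period 5: $6,060.65 − $485.00 → $5,575.65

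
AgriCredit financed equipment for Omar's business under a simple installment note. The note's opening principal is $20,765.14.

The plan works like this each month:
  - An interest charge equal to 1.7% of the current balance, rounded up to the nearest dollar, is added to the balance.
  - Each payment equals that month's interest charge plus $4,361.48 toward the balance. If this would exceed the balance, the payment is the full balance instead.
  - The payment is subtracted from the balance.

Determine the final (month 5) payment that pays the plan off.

Month 1: $20,765.14 +$354.00 interest = $21,119.14; pay $4,715.48 → $16,403.66
Month 2: $16,403.66 +$279.00 interest = $16,682.66; pay $4,640.48 → $12,042.18
Month 3: $12,042.18 +$205.00 interest = $12,247.18; pay $4,566.48 → $7,680.70
Month 4: $7,680.70 +$131.00 interest = $7,811.70; pay $4,492.48 → $3,319.22
Month 5: $3,319.22 +$57.00 interest = $3,376.22; pay $3,376.22 → $0.00

$3,376.22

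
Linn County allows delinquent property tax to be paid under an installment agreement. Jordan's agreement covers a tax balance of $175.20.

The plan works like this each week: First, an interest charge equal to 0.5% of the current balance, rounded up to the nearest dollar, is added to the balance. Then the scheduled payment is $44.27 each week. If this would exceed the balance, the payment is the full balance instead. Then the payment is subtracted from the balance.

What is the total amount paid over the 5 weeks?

$180.20

Week 1: opening $175.20; interest $1.00 → $176.20; payment $44.27; balance $131.93
Week 2: opening $131.93; interest $1.00 → $132.93; payment $44.27; balance $88.66
Week 3: opening $88.66; interest $1.00 → $89.66; payment $44.27; balance $45.39
Week 4: opening $45.39; interest $1.00 → $46.39; payment $44.27; balance $2.12
Week 5: opening $2.12; interest $1.00 → $3.12; payment $3.12; balance $0.00
Total paid: $180.20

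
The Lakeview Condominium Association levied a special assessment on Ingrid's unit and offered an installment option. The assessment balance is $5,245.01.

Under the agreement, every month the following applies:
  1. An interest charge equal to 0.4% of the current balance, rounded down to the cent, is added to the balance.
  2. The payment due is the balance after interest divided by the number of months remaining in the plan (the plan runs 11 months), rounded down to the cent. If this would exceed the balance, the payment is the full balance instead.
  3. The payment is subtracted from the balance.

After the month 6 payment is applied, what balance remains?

Month 1: $5,245.01 +$20.98 interest = $5,265.99; pay $478.72 → $4,787.27
Month 2: $4,787.27 +$19.14 interest = $4,806.41; pay $480.64 → $4,325.77
Month 3: $4,325.77 +$17.30 interest = $4,343.07; pay $482.56 → $3,860.51
Month 4: $3,860.51 +$15.44 interest = $3,875.95; pay $484.49 → $3,391.46
Month 5: $3,391.46 +$13.56 interest = $3,405.02; pay $486.43 → $2,918.59
Month 6: $2,918.59 +$11.67 interest = $2,930.26; pay $488.37 → $2,441.89

$2,441.89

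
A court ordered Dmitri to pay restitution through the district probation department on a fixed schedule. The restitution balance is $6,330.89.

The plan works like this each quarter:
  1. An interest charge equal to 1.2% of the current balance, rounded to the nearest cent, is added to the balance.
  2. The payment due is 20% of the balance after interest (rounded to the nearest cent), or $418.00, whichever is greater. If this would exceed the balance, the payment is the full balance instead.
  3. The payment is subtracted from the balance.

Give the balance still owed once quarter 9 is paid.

Quarter 1: opening $6,330.89; interest $75.97 → $6,406.86; payment $1,281.37; balance $5,125.49
Quarter 2: opening $5,125.49; interest $61.51 → $5,187.00; payment $1,037.40; balance $4,149.60
Quarter 3: opening $4,149.60; interest $49.80 → $4,199.40; payment $839.88; balance $3,359.52
Quarter 4: opening $3,359.52; interest $40.31 → $3,399.83; payment $679.97; balance $2,719.86
Quarter 5: opening $2,719.86; interest $32.64 → $2,752.50; payment $550.50; balance $2,202.00
Quarter 6: opening $2,202.00; interest $26.42 → $2,228.42; payment $445.68; balance $1,782.74
Quarter 7: opening $1,782.74; interest $21.39 → $1,804.13; payment $418.00; balance $1,386.13
Quarter 8: opening $1,386.13; interest $16.63 → $1,402.76; payment $418.00; balance $984.76
Quarter 9: opening $984.76; interest $11.82 → $996.58; payment $418.00; balance $578.58

$578.58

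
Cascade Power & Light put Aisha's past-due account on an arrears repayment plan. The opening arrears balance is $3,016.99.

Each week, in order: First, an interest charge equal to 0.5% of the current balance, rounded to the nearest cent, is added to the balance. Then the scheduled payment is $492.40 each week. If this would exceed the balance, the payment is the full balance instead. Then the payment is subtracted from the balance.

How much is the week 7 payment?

$117.65

Week 1: $3,016.99 +$15.08 interest = $3,032.07; pay $492.40 → $2,539.67
Week 2: $2,539.67 +$12.70 interest = $2,552.37; pay $492.40 → $2,059.97
Week 3: $2,059.97 +$10.30 interest = $2,070.27; pay $492.40 → $1,577.87
Week 4: $1,577.87 +$7.89 interest = $1,585.76; pay $492.40 → $1,093.36
Week 5: $1,093.36 +$5.47 interest = $1,098.83; pay $492.40 → $606.43
Week 6: $606.43 +$3.03 interest = $609.46; pay $492.40 → $117.06
Week 7: $117.06 +$0.59 interest = $117.65; pay $117.65 → $0.00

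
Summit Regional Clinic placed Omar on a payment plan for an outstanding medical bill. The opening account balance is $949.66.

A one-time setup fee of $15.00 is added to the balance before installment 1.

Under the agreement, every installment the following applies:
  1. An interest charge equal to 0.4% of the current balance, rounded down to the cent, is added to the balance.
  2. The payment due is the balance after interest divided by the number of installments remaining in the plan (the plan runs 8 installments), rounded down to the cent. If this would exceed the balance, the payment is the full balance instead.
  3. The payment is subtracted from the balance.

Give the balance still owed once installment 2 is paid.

Installment 1: opening $964.66; interest $3.85 → $968.51; payment $121.06; balance $847.45
Installment 2: opening $847.45; interest $3.38 → $850.83; payment $121.54; balance $729.29

$729.29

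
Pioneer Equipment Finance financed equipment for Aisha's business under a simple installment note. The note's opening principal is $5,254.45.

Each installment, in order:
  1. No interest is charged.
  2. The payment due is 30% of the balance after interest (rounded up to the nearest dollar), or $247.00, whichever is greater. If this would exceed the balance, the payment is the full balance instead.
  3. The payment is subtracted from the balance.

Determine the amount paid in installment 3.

# | Opening | Payment | End bal
1 | $5,254.45 | $1,577.00 | $3,677.45
2 | $3,677.45 | $1,104.00 | $2,573.45
3 | $2,573.45 | $773.00 | $1,800.45

$773.00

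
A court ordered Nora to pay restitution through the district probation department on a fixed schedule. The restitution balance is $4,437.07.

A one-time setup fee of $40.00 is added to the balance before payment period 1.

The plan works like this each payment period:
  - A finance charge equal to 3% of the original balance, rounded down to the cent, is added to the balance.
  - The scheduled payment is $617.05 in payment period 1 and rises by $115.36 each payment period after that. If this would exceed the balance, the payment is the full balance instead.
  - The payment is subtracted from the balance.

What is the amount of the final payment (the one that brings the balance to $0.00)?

$1,036.88

Payment period 1: $4,477.07 +$133.11 interest = $4,610.18; pay $617.05 → $3,993.13
Payment period 2: $3,993.13 +$133.11 interest = $4,126.24; pay $732.41 → $3,393.83
Payment period 3: $3,393.83 +$133.11 interest = $3,526.94; pay $847.77 → $2,679.17
Payment period 4: $2,679.17 +$133.11 interest = $2,812.28; pay $963.13 → $1,849.15
Payment period 5: $1,849.15 +$133.11 interest = $1,982.26; pay $1,078.49 → $903.77
Payment period 6: $903.77 +$133.11 interest = $1,036.88; pay $1,036.88 → $0.00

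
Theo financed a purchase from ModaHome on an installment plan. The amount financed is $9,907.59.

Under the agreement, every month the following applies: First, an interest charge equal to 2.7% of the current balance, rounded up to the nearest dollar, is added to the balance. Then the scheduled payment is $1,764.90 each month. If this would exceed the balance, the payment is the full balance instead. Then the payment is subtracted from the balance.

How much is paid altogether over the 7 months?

Month 1: opening $9,907.59; interest $268.00 → $10,175.59; payment $1,764.90; balance $8,410.69
Month 2: opening $8,410.69; interest $228.00 → $8,638.69; payment $1,764.90; balance $6,873.79
Month 3: opening $6,873.79; interest $186.00 → $7,059.79; payment $1,764.90; balance $5,294.89
Month 4: opening $5,294.89; interest $143.00 → $5,437.89; payment $1,764.90; balance $3,672.99
Month 5: opening $3,672.99; interest $100.00 → $3,772.99; payment $1,764.90; balance $2,008.09
Month 6: opening $2,008.09; interest $55.00 → $2,063.09; payment $1,764.90; balance $298.19
Month 7: opening $298.19; interest $9.00 → $307.19; payment $307.19; balance $0.00
Total paid: $10,896.59

$10,896.59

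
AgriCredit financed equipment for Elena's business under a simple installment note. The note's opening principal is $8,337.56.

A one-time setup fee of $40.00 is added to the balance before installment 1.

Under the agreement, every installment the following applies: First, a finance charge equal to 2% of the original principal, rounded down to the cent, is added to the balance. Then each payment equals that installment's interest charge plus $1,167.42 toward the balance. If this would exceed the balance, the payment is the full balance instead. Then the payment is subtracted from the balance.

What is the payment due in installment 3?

Installment 1: opening $8,377.56; interest $166.75 → $8,544.31; payment $1,334.17; balance $7,210.14
Installment 2: opening $7,210.14; interest $166.75 → $7,376.89; payment $1,334.17; balance $6,042.72
Installment 3: opening $6,042.72; interest $166.75 → $6,209.47; payment $1,334.17; balance $4,875.30

$1,334.17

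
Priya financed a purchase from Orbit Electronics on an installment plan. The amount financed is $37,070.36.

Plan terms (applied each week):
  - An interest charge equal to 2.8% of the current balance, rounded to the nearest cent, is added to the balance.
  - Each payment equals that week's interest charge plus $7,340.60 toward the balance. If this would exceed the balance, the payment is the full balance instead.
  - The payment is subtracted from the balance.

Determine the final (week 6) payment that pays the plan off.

$377.65

Week 1: $37,070.36 +$1,037.97 interest = $38,108.33; pay $8,378.57 → $29,729.76
Week 2: $29,729.76 +$832.43 interest = $30,562.19; pay $8,173.03 → $22,389.16
Week 3: $22,389.16 +$626.90 interest = $23,016.06; pay $7,967.50 → $15,048.56
Week 4: $15,048.56 +$421.36 interest = $15,469.92; pay $7,761.96 → $7,707.96
Week 5: $7,707.96 +$215.82 interest = $7,923.78; pay $7,556.42 → $367.36
Week 6: $367.36 +$10.29 interest = $377.65; pay $377.65 → $0.00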